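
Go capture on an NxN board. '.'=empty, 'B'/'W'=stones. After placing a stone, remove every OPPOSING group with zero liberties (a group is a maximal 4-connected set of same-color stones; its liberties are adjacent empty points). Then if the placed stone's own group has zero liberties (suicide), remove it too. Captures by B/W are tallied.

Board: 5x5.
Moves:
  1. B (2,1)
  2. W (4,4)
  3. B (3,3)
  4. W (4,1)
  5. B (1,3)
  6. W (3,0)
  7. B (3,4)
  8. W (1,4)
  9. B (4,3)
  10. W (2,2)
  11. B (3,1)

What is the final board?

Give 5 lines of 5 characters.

Answer: .....
...BW
.BW..
WB.BB
.W.B.

Derivation:
Move 1: B@(2,1) -> caps B=0 W=0
Move 2: W@(4,4) -> caps B=0 W=0
Move 3: B@(3,3) -> caps B=0 W=0
Move 4: W@(4,1) -> caps B=0 W=0
Move 5: B@(1,3) -> caps B=0 W=0
Move 6: W@(3,0) -> caps B=0 W=0
Move 7: B@(3,4) -> caps B=0 W=0
Move 8: W@(1,4) -> caps B=0 W=0
Move 9: B@(4,3) -> caps B=1 W=0
Move 10: W@(2,2) -> caps B=1 W=0
Move 11: B@(3,1) -> caps B=1 W=0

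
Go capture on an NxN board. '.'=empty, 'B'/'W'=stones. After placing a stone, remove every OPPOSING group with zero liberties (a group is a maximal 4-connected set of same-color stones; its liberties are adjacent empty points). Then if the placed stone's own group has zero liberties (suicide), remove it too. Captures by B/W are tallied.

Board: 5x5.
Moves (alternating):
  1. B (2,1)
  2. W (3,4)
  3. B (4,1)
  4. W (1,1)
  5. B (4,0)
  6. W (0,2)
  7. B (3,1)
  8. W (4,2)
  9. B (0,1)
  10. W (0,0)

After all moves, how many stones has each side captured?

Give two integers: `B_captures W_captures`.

Move 1: B@(2,1) -> caps B=0 W=0
Move 2: W@(3,4) -> caps B=0 W=0
Move 3: B@(4,1) -> caps B=0 W=0
Move 4: W@(1,1) -> caps B=0 W=0
Move 5: B@(4,0) -> caps B=0 W=0
Move 6: W@(0,2) -> caps B=0 W=0
Move 7: B@(3,1) -> caps B=0 W=0
Move 8: W@(4,2) -> caps B=0 W=0
Move 9: B@(0,1) -> caps B=0 W=0
Move 10: W@(0,0) -> caps B=0 W=1

Answer: 0 1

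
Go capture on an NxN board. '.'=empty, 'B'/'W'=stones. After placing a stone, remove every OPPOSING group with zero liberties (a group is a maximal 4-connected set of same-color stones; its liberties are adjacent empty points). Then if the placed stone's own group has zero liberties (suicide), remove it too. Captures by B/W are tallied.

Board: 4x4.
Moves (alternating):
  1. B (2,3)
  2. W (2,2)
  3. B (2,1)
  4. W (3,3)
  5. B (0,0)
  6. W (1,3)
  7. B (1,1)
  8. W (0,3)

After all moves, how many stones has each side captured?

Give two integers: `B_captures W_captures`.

Move 1: B@(2,3) -> caps B=0 W=0
Move 2: W@(2,2) -> caps B=0 W=0
Move 3: B@(2,1) -> caps B=0 W=0
Move 4: W@(3,3) -> caps B=0 W=0
Move 5: B@(0,0) -> caps B=0 W=0
Move 6: W@(1,3) -> caps B=0 W=1
Move 7: B@(1,1) -> caps B=0 W=1
Move 8: W@(0,3) -> caps B=0 W=1

Answer: 0 1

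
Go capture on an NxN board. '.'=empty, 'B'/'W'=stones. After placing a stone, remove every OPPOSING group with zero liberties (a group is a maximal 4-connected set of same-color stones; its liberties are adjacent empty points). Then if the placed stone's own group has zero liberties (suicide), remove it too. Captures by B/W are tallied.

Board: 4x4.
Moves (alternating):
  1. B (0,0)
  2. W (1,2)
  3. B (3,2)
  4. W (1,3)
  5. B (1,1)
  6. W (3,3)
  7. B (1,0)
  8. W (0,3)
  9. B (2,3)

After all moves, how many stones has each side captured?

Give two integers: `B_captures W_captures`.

Move 1: B@(0,0) -> caps B=0 W=0
Move 2: W@(1,2) -> caps B=0 W=0
Move 3: B@(3,2) -> caps B=0 W=0
Move 4: W@(1,3) -> caps B=0 W=0
Move 5: B@(1,1) -> caps B=0 W=0
Move 6: W@(3,3) -> caps B=0 W=0
Move 7: B@(1,0) -> caps B=0 W=0
Move 8: W@(0,3) -> caps B=0 W=0
Move 9: B@(2,3) -> caps B=1 W=0

Answer: 1 0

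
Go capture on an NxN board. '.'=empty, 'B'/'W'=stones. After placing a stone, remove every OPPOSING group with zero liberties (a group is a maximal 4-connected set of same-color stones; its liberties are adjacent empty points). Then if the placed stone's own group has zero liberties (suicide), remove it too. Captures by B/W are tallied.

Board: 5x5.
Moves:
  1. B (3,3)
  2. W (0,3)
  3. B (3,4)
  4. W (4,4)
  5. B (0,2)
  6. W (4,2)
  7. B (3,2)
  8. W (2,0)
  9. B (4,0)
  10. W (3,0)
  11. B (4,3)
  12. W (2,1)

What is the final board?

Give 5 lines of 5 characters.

Answer: ..BW.
.....
WW...
W.BBB
B.WB.

Derivation:
Move 1: B@(3,3) -> caps B=0 W=0
Move 2: W@(0,3) -> caps B=0 W=0
Move 3: B@(3,4) -> caps B=0 W=0
Move 4: W@(4,4) -> caps B=0 W=0
Move 5: B@(0,2) -> caps B=0 W=0
Move 6: W@(4,2) -> caps B=0 W=0
Move 7: B@(3,2) -> caps B=0 W=0
Move 8: W@(2,0) -> caps B=0 W=0
Move 9: B@(4,0) -> caps B=0 W=0
Move 10: W@(3,0) -> caps B=0 W=0
Move 11: B@(4,3) -> caps B=1 W=0
Move 12: W@(2,1) -> caps B=1 W=0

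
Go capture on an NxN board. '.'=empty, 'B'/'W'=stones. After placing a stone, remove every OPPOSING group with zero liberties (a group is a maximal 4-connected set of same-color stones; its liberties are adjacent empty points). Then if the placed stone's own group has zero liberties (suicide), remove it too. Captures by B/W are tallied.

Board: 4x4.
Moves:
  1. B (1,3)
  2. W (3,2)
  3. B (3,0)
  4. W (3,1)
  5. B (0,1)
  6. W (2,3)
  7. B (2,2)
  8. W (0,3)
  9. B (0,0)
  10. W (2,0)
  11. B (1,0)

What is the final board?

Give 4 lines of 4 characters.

Move 1: B@(1,3) -> caps B=0 W=0
Move 2: W@(3,2) -> caps B=0 W=0
Move 3: B@(3,0) -> caps B=0 W=0
Move 4: W@(3,1) -> caps B=0 W=0
Move 5: B@(0,1) -> caps B=0 W=0
Move 6: W@(2,3) -> caps B=0 W=0
Move 7: B@(2,2) -> caps B=0 W=0
Move 8: W@(0,3) -> caps B=0 W=0
Move 9: B@(0,0) -> caps B=0 W=0
Move 10: W@(2,0) -> caps B=0 W=1
Move 11: B@(1,0) -> caps B=0 W=1

Answer: BB.W
B..B
W.BW
.WW.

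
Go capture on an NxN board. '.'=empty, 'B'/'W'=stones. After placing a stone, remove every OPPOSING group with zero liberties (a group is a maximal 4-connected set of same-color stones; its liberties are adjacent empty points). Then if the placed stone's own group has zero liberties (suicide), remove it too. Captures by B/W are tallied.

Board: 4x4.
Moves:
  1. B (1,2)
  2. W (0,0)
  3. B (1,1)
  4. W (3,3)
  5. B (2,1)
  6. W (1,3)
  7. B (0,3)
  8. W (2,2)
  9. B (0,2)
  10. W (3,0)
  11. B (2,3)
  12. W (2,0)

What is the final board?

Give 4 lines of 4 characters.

Move 1: B@(1,2) -> caps B=0 W=0
Move 2: W@(0,0) -> caps B=0 W=0
Move 3: B@(1,1) -> caps B=0 W=0
Move 4: W@(3,3) -> caps B=0 W=0
Move 5: B@(2,1) -> caps B=0 W=0
Move 6: W@(1,3) -> caps B=0 W=0
Move 7: B@(0,3) -> caps B=0 W=0
Move 8: W@(2,2) -> caps B=0 W=0
Move 9: B@(0,2) -> caps B=0 W=0
Move 10: W@(3,0) -> caps B=0 W=0
Move 11: B@(2,3) -> caps B=1 W=0
Move 12: W@(2,0) -> caps B=1 W=0

Answer: W.BB
.BB.
WBWB
W..W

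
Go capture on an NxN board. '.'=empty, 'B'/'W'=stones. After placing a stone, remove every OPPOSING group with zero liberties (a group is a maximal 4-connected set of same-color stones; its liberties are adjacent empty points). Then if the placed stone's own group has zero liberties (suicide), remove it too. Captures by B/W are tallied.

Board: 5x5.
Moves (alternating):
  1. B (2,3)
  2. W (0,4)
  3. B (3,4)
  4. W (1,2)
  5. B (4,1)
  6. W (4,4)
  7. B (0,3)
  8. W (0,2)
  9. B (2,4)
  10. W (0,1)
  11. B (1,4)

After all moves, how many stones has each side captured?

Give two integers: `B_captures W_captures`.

Answer: 1 0

Derivation:
Move 1: B@(2,3) -> caps B=0 W=0
Move 2: W@(0,4) -> caps B=0 W=0
Move 3: B@(3,4) -> caps B=0 W=0
Move 4: W@(1,2) -> caps B=0 W=0
Move 5: B@(4,1) -> caps B=0 W=0
Move 6: W@(4,4) -> caps B=0 W=0
Move 7: B@(0,3) -> caps B=0 W=0
Move 8: W@(0,2) -> caps B=0 W=0
Move 9: B@(2,4) -> caps B=0 W=0
Move 10: W@(0,1) -> caps B=0 W=0
Move 11: B@(1,4) -> caps B=1 W=0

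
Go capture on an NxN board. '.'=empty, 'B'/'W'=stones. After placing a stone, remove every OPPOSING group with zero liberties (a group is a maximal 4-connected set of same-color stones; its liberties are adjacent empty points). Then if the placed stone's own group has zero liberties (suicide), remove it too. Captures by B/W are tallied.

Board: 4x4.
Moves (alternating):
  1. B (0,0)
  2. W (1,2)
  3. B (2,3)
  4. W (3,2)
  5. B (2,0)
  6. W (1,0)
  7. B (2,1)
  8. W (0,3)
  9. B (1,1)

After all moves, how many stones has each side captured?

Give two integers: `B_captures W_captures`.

Answer: 1 0

Derivation:
Move 1: B@(0,0) -> caps B=0 W=0
Move 2: W@(1,2) -> caps B=0 W=0
Move 3: B@(2,3) -> caps B=0 W=0
Move 4: W@(3,2) -> caps B=0 W=0
Move 5: B@(2,0) -> caps B=0 W=0
Move 6: W@(1,0) -> caps B=0 W=0
Move 7: B@(2,1) -> caps B=0 W=0
Move 8: W@(0,3) -> caps B=0 W=0
Move 9: B@(1,1) -> caps B=1 W=0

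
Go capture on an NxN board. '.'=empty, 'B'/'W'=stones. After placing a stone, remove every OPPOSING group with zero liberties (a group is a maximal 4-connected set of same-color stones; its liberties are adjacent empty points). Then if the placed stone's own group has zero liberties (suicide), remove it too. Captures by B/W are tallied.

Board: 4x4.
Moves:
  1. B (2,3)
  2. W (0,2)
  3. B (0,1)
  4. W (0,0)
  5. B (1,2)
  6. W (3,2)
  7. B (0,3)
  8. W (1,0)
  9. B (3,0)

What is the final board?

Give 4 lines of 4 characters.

Move 1: B@(2,3) -> caps B=0 W=0
Move 2: W@(0,2) -> caps B=0 W=0
Move 3: B@(0,1) -> caps B=0 W=0
Move 4: W@(0,0) -> caps B=0 W=0
Move 5: B@(1,2) -> caps B=0 W=0
Move 6: W@(3,2) -> caps B=0 W=0
Move 7: B@(0,3) -> caps B=1 W=0
Move 8: W@(1,0) -> caps B=1 W=0
Move 9: B@(3,0) -> caps B=1 W=0

Answer: WB.B
W.B.
...B
B.W.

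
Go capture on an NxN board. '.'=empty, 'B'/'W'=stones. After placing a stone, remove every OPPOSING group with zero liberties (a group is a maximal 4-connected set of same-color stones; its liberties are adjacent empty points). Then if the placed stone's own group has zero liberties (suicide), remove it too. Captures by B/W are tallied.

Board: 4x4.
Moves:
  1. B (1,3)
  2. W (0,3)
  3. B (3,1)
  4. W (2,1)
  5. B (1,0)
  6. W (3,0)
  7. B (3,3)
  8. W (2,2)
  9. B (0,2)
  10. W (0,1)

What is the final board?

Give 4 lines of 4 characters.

Move 1: B@(1,3) -> caps B=0 W=0
Move 2: W@(0,3) -> caps B=0 W=0
Move 3: B@(3,1) -> caps B=0 W=0
Move 4: W@(2,1) -> caps B=0 W=0
Move 5: B@(1,0) -> caps B=0 W=0
Move 6: W@(3,0) -> caps B=0 W=0
Move 7: B@(3,3) -> caps B=0 W=0
Move 8: W@(2,2) -> caps B=0 W=0
Move 9: B@(0,2) -> caps B=1 W=0
Move 10: W@(0,1) -> caps B=1 W=0

Answer: .WB.
B..B
.WW.
WB.B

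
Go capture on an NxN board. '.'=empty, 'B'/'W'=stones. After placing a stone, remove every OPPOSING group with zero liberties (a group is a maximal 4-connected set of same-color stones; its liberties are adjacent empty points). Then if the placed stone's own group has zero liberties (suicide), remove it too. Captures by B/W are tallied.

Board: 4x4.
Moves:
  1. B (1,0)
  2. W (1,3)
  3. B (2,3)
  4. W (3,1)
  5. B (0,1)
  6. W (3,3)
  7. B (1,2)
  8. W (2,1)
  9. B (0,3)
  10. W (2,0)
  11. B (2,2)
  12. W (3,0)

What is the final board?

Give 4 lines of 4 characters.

Move 1: B@(1,0) -> caps B=0 W=0
Move 2: W@(1,3) -> caps B=0 W=0
Move 3: B@(2,3) -> caps B=0 W=0
Move 4: W@(3,1) -> caps B=0 W=0
Move 5: B@(0,1) -> caps B=0 W=0
Move 6: W@(3,3) -> caps B=0 W=0
Move 7: B@(1,2) -> caps B=0 W=0
Move 8: W@(2,1) -> caps B=0 W=0
Move 9: B@(0,3) -> caps B=1 W=0
Move 10: W@(2,0) -> caps B=1 W=0
Move 11: B@(2,2) -> caps B=1 W=0
Move 12: W@(3,0) -> caps B=1 W=0

Answer: .B.B
B.B.
WWBB
WW.W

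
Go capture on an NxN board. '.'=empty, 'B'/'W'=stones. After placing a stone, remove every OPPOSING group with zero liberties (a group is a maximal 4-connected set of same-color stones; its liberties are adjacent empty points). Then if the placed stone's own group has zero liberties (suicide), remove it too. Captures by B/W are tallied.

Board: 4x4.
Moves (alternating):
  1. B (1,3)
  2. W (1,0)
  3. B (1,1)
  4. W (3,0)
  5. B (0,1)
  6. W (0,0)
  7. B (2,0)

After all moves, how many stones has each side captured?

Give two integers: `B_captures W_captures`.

Answer: 2 0

Derivation:
Move 1: B@(1,3) -> caps B=0 W=0
Move 2: W@(1,0) -> caps B=0 W=0
Move 3: B@(1,1) -> caps B=0 W=0
Move 4: W@(3,0) -> caps B=0 W=0
Move 5: B@(0,1) -> caps B=0 W=0
Move 6: W@(0,0) -> caps B=0 W=0
Move 7: B@(2,0) -> caps B=2 W=0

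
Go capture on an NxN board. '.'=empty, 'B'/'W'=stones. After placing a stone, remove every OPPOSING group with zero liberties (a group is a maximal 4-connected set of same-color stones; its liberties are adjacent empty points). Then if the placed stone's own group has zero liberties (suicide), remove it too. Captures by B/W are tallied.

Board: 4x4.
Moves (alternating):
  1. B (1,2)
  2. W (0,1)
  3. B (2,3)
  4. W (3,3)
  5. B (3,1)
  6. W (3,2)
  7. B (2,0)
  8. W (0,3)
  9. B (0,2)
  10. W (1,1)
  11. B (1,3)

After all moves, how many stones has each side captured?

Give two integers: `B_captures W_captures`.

Answer: 1 0

Derivation:
Move 1: B@(1,2) -> caps B=0 W=0
Move 2: W@(0,1) -> caps B=0 W=0
Move 3: B@(2,3) -> caps B=0 W=0
Move 4: W@(3,3) -> caps B=0 W=0
Move 5: B@(3,1) -> caps B=0 W=0
Move 6: W@(3,2) -> caps B=0 W=0
Move 7: B@(2,0) -> caps B=0 W=0
Move 8: W@(0,3) -> caps B=0 W=0
Move 9: B@(0,2) -> caps B=0 W=0
Move 10: W@(1,1) -> caps B=0 W=0
Move 11: B@(1,3) -> caps B=1 W=0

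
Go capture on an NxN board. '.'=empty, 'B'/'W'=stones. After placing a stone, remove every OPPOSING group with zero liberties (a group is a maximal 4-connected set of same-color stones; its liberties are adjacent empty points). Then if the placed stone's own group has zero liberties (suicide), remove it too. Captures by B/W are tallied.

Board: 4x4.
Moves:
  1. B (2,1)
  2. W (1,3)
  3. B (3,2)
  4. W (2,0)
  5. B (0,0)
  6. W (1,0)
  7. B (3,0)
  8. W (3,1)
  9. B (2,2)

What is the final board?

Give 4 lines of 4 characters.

Move 1: B@(2,1) -> caps B=0 W=0
Move 2: W@(1,3) -> caps B=0 W=0
Move 3: B@(3,2) -> caps B=0 W=0
Move 4: W@(2,0) -> caps B=0 W=0
Move 5: B@(0,0) -> caps B=0 W=0
Move 6: W@(1,0) -> caps B=0 W=0
Move 7: B@(3,0) -> caps B=0 W=0
Move 8: W@(3,1) -> caps B=0 W=1
Move 9: B@(2,2) -> caps B=0 W=1

Answer: B...
W..W
WBB.
.WB.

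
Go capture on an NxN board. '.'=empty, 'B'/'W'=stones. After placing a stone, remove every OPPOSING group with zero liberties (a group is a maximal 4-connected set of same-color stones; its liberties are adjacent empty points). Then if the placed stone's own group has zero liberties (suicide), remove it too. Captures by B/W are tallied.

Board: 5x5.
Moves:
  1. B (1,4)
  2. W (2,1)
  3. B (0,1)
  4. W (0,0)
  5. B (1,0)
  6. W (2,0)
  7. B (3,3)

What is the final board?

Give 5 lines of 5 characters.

Move 1: B@(1,4) -> caps B=0 W=0
Move 2: W@(2,1) -> caps B=0 W=0
Move 3: B@(0,1) -> caps B=0 W=0
Move 4: W@(0,0) -> caps B=0 W=0
Move 5: B@(1,0) -> caps B=1 W=0
Move 6: W@(2,0) -> caps B=1 W=0
Move 7: B@(3,3) -> caps B=1 W=0

Answer: .B...
B...B
WW...
...B.
.....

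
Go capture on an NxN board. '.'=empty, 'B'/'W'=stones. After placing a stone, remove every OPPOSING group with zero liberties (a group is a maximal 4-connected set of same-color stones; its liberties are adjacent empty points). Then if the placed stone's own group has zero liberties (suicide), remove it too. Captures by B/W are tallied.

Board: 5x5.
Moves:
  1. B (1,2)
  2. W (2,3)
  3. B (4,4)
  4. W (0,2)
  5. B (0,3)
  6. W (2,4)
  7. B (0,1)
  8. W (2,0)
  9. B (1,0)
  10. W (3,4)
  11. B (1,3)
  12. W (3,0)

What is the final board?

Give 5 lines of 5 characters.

Move 1: B@(1,2) -> caps B=0 W=0
Move 2: W@(2,3) -> caps B=0 W=0
Move 3: B@(4,4) -> caps B=0 W=0
Move 4: W@(0,2) -> caps B=0 W=0
Move 5: B@(0,3) -> caps B=0 W=0
Move 6: W@(2,4) -> caps B=0 W=0
Move 7: B@(0,1) -> caps B=1 W=0
Move 8: W@(2,0) -> caps B=1 W=0
Move 9: B@(1,0) -> caps B=1 W=0
Move 10: W@(3,4) -> caps B=1 W=0
Move 11: B@(1,3) -> caps B=1 W=0
Move 12: W@(3,0) -> caps B=1 W=0

Answer: .B.B.
B.BB.
W..WW
W...W
....B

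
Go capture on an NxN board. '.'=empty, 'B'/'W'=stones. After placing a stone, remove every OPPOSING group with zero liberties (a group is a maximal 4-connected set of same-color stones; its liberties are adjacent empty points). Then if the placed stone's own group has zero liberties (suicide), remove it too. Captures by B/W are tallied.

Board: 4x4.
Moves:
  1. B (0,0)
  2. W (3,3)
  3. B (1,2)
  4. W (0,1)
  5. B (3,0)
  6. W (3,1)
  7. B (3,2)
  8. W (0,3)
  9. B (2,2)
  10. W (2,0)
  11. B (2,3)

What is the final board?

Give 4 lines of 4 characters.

Move 1: B@(0,0) -> caps B=0 W=0
Move 2: W@(3,3) -> caps B=0 W=0
Move 3: B@(1,2) -> caps B=0 W=0
Move 4: W@(0,1) -> caps B=0 W=0
Move 5: B@(3,0) -> caps B=0 W=0
Move 6: W@(3,1) -> caps B=0 W=0
Move 7: B@(3,2) -> caps B=0 W=0
Move 8: W@(0,3) -> caps B=0 W=0
Move 9: B@(2,2) -> caps B=0 W=0
Move 10: W@(2,0) -> caps B=0 W=1
Move 11: B@(2,3) -> caps B=1 W=1

Answer: BW.W
..B.
W.BB
.WB.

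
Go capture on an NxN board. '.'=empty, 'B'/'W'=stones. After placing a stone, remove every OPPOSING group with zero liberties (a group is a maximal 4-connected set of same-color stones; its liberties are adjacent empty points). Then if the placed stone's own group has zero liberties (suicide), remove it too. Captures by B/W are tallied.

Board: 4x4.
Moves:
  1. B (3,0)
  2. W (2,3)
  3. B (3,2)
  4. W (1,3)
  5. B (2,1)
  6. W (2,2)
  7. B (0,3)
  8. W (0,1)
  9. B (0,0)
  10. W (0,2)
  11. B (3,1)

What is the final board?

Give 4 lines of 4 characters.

Answer: BWW.
...W
.BWW
BBB.

Derivation:
Move 1: B@(3,0) -> caps B=0 W=0
Move 2: W@(2,3) -> caps B=0 W=0
Move 3: B@(3,2) -> caps B=0 W=0
Move 4: W@(1,3) -> caps B=0 W=0
Move 5: B@(2,1) -> caps B=0 W=0
Move 6: W@(2,2) -> caps B=0 W=0
Move 7: B@(0,3) -> caps B=0 W=0
Move 8: W@(0,1) -> caps B=0 W=0
Move 9: B@(0,0) -> caps B=0 W=0
Move 10: W@(0,2) -> caps B=0 W=1
Move 11: B@(3,1) -> caps B=0 W=1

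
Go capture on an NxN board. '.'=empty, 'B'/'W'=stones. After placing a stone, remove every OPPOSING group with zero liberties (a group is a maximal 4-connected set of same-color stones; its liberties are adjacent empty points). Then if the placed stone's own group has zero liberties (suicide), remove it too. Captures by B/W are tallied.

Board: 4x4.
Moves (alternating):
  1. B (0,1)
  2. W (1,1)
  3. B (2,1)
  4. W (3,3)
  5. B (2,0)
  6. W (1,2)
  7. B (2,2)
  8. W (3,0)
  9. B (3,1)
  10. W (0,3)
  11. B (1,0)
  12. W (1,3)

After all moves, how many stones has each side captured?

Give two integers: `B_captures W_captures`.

Move 1: B@(0,1) -> caps B=0 W=0
Move 2: W@(1,1) -> caps B=0 W=0
Move 3: B@(2,1) -> caps B=0 W=0
Move 4: W@(3,3) -> caps B=0 W=0
Move 5: B@(2,0) -> caps B=0 W=0
Move 6: W@(1,2) -> caps B=0 W=0
Move 7: B@(2,2) -> caps B=0 W=0
Move 8: W@(3,0) -> caps B=0 W=0
Move 9: B@(3,1) -> caps B=1 W=0
Move 10: W@(0,3) -> caps B=1 W=0
Move 11: B@(1,0) -> caps B=1 W=0
Move 12: W@(1,3) -> caps B=1 W=0

Answer: 1 0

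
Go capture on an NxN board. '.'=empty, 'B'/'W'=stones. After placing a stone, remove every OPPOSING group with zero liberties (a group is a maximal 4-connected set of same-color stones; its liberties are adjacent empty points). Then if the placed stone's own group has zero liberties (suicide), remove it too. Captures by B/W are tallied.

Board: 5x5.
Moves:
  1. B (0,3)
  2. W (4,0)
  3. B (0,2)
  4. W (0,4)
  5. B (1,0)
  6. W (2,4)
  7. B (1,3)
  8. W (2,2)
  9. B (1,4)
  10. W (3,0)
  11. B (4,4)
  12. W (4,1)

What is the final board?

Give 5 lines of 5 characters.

Move 1: B@(0,3) -> caps B=0 W=0
Move 2: W@(4,0) -> caps B=0 W=0
Move 3: B@(0,2) -> caps B=0 W=0
Move 4: W@(0,4) -> caps B=0 W=0
Move 5: B@(1,0) -> caps B=0 W=0
Move 6: W@(2,4) -> caps B=0 W=0
Move 7: B@(1,3) -> caps B=0 W=0
Move 8: W@(2,2) -> caps B=0 W=0
Move 9: B@(1,4) -> caps B=1 W=0
Move 10: W@(3,0) -> caps B=1 W=0
Move 11: B@(4,4) -> caps B=1 W=0
Move 12: W@(4,1) -> caps B=1 W=0

Answer: ..BB.
B..BB
..W.W
W....
WW..B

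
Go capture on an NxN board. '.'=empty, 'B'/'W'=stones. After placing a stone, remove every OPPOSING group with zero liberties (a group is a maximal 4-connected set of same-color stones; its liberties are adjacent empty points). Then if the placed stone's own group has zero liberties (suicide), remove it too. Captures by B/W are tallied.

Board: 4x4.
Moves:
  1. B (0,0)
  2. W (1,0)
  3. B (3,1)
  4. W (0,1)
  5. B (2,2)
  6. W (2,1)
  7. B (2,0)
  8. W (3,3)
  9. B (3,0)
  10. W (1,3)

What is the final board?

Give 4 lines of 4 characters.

Move 1: B@(0,0) -> caps B=0 W=0
Move 2: W@(1,0) -> caps B=0 W=0
Move 3: B@(3,1) -> caps B=0 W=0
Move 4: W@(0,1) -> caps B=0 W=1
Move 5: B@(2,2) -> caps B=0 W=1
Move 6: W@(2,1) -> caps B=0 W=1
Move 7: B@(2,0) -> caps B=0 W=1
Move 8: W@(3,3) -> caps B=0 W=1
Move 9: B@(3,0) -> caps B=0 W=1
Move 10: W@(1,3) -> caps B=0 W=1

Answer: .W..
W..W
BWB.
BB.W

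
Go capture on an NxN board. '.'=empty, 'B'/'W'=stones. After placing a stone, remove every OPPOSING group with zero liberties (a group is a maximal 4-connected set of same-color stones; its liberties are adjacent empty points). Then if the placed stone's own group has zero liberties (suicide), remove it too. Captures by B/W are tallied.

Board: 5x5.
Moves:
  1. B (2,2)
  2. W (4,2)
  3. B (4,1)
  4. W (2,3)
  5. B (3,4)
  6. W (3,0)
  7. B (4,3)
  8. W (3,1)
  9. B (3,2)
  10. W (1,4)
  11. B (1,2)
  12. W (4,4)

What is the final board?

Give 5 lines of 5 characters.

Move 1: B@(2,2) -> caps B=0 W=0
Move 2: W@(4,2) -> caps B=0 W=0
Move 3: B@(4,1) -> caps B=0 W=0
Move 4: W@(2,3) -> caps B=0 W=0
Move 5: B@(3,4) -> caps B=0 W=0
Move 6: W@(3,0) -> caps B=0 W=0
Move 7: B@(4,3) -> caps B=0 W=0
Move 8: W@(3,1) -> caps B=0 W=0
Move 9: B@(3,2) -> caps B=1 W=0
Move 10: W@(1,4) -> caps B=1 W=0
Move 11: B@(1,2) -> caps B=1 W=0
Move 12: W@(4,4) -> caps B=1 W=0

Answer: .....
..B.W
..BW.
WWB.B
.B.B.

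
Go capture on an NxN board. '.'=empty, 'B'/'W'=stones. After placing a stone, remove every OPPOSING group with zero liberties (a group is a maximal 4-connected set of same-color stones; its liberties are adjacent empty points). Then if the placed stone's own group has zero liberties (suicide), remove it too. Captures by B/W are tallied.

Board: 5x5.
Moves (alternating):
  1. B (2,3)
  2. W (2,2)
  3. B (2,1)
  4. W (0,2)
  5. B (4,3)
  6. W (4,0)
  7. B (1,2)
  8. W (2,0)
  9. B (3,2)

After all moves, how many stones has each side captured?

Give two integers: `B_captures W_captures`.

Move 1: B@(2,3) -> caps B=0 W=0
Move 2: W@(2,2) -> caps B=0 W=0
Move 3: B@(2,1) -> caps B=0 W=0
Move 4: W@(0,2) -> caps B=0 W=0
Move 5: B@(4,3) -> caps B=0 W=0
Move 6: W@(4,0) -> caps B=0 W=0
Move 7: B@(1,2) -> caps B=0 W=0
Move 8: W@(2,0) -> caps B=0 W=0
Move 9: B@(3,2) -> caps B=1 W=0

Answer: 1 0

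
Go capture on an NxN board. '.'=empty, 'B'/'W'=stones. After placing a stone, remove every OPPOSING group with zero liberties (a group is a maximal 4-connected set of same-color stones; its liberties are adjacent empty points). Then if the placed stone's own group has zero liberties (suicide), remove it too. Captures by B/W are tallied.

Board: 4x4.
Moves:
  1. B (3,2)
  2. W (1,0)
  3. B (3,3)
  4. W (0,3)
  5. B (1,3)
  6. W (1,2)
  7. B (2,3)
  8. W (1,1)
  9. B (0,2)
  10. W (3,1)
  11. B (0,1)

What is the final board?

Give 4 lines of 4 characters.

Answer: .BB.
WWWB
...B
.WBB

Derivation:
Move 1: B@(3,2) -> caps B=0 W=0
Move 2: W@(1,0) -> caps B=0 W=0
Move 3: B@(3,3) -> caps B=0 W=0
Move 4: W@(0,3) -> caps B=0 W=0
Move 5: B@(1,3) -> caps B=0 W=0
Move 6: W@(1,2) -> caps B=0 W=0
Move 7: B@(2,3) -> caps B=0 W=0
Move 8: W@(1,1) -> caps B=0 W=0
Move 9: B@(0,2) -> caps B=1 W=0
Move 10: W@(3,1) -> caps B=1 W=0
Move 11: B@(0,1) -> caps B=1 W=0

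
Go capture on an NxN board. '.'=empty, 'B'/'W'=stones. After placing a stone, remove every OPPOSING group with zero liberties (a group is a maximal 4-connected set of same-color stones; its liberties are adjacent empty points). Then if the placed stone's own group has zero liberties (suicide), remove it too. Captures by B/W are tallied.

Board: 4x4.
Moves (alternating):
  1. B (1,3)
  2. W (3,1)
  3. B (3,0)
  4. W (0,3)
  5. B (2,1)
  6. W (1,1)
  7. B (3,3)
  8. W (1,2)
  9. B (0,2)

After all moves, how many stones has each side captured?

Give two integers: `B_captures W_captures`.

Move 1: B@(1,3) -> caps B=0 W=0
Move 2: W@(3,1) -> caps B=0 W=0
Move 3: B@(3,0) -> caps B=0 W=0
Move 4: W@(0,3) -> caps B=0 W=0
Move 5: B@(2,1) -> caps B=0 W=0
Move 6: W@(1,1) -> caps B=0 W=0
Move 7: B@(3,3) -> caps B=0 W=0
Move 8: W@(1,2) -> caps B=0 W=0
Move 9: B@(0,2) -> caps B=1 W=0

Answer: 1 0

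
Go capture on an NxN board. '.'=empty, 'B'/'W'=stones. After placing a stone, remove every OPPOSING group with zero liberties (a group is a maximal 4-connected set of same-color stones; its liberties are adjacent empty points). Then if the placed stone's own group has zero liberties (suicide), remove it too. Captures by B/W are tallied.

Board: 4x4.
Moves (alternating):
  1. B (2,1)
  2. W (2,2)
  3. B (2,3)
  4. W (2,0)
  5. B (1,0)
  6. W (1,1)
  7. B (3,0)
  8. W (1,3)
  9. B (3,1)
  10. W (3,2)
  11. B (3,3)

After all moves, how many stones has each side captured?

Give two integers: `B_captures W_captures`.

Answer: 1 0

Derivation:
Move 1: B@(2,1) -> caps B=0 W=0
Move 2: W@(2,2) -> caps B=0 W=0
Move 3: B@(2,3) -> caps B=0 W=0
Move 4: W@(2,0) -> caps B=0 W=0
Move 5: B@(1,0) -> caps B=0 W=0
Move 6: W@(1,1) -> caps B=0 W=0
Move 7: B@(3,0) -> caps B=1 W=0
Move 8: W@(1,3) -> caps B=1 W=0
Move 9: B@(3,1) -> caps B=1 W=0
Move 10: W@(3,2) -> caps B=1 W=0
Move 11: B@(3,3) -> caps B=1 W=0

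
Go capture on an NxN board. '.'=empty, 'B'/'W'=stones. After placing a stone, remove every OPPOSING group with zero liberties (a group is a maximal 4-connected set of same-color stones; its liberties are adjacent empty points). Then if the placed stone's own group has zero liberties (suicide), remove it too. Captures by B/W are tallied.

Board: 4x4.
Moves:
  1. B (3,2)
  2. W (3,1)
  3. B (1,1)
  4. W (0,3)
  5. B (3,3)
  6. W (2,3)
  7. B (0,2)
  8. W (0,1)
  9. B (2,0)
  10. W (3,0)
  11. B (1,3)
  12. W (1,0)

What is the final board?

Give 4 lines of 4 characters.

Answer: .WB.
WB.B
B..W
WWBB

Derivation:
Move 1: B@(3,2) -> caps B=0 W=0
Move 2: W@(3,1) -> caps B=0 W=0
Move 3: B@(1,1) -> caps B=0 W=0
Move 4: W@(0,3) -> caps B=0 W=0
Move 5: B@(3,3) -> caps B=0 W=0
Move 6: W@(2,3) -> caps B=0 W=0
Move 7: B@(0,2) -> caps B=0 W=0
Move 8: W@(0,1) -> caps B=0 W=0
Move 9: B@(2,0) -> caps B=0 W=0
Move 10: W@(3,0) -> caps B=0 W=0
Move 11: B@(1,3) -> caps B=1 W=0
Move 12: W@(1,0) -> caps B=1 W=0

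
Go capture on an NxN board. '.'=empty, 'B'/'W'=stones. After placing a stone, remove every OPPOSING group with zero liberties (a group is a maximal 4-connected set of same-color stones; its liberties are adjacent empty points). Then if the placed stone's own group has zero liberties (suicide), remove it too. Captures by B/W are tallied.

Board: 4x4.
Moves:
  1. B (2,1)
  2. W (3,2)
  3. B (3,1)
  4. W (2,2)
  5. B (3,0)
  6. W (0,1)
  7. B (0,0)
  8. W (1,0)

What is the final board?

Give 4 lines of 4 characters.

Move 1: B@(2,1) -> caps B=0 W=0
Move 2: W@(3,2) -> caps B=0 W=0
Move 3: B@(3,1) -> caps B=0 W=0
Move 4: W@(2,2) -> caps B=0 W=0
Move 5: B@(3,0) -> caps B=0 W=0
Move 6: W@(0,1) -> caps B=0 W=0
Move 7: B@(0,0) -> caps B=0 W=0
Move 8: W@(1,0) -> caps B=0 W=1

Answer: .W..
W...
.BW.
BBW.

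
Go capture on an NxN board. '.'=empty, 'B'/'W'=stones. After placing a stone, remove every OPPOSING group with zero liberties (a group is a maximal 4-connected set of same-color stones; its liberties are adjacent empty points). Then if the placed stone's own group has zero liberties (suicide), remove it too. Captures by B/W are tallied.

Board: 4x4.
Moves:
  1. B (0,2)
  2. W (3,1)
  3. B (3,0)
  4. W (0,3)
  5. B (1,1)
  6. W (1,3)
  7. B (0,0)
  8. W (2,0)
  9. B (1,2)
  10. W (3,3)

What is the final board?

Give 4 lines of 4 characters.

Move 1: B@(0,2) -> caps B=0 W=0
Move 2: W@(3,1) -> caps B=0 W=0
Move 3: B@(3,0) -> caps B=0 W=0
Move 4: W@(0,3) -> caps B=0 W=0
Move 5: B@(1,1) -> caps B=0 W=0
Move 6: W@(1,3) -> caps B=0 W=0
Move 7: B@(0,0) -> caps B=0 W=0
Move 8: W@(2,0) -> caps B=0 W=1
Move 9: B@(1,2) -> caps B=0 W=1
Move 10: W@(3,3) -> caps B=0 W=1

Answer: B.BW
.BBW
W...
.W.W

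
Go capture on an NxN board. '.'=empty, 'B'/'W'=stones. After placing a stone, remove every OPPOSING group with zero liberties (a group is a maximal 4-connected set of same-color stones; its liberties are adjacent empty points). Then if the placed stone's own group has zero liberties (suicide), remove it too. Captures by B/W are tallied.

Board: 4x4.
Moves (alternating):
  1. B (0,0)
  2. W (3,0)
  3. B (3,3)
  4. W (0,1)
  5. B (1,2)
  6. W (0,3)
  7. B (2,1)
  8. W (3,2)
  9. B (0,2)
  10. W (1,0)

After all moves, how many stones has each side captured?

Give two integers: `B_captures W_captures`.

Answer: 0 1

Derivation:
Move 1: B@(0,0) -> caps B=0 W=0
Move 2: W@(3,0) -> caps B=0 W=0
Move 3: B@(3,3) -> caps B=0 W=0
Move 4: W@(0,1) -> caps B=0 W=0
Move 5: B@(1,2) -> caps B=0 W=0
Move 6: W@(0,3) -> caps B=0 W=0
Move 7: B@(2,1) -> caps B=0 W=0
Move 8: W@(3,2) -> caps B=0 W=0
Move 9: B@(0,2) -> caps B=0 W=0
Move 10: W@(1,0) -> caps B=0 W=1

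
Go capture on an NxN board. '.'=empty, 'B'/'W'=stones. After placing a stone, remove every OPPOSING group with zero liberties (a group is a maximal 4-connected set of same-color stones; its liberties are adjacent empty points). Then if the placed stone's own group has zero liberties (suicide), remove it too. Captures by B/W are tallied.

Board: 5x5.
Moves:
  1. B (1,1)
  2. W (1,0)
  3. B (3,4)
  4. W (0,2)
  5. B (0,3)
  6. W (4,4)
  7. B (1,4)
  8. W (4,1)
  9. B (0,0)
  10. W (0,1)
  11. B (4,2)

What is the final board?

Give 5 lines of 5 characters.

Answer: .WWB.
WB..B
.....
....B
.WB.W

Derivation:
Move 1: B@(1,1) -> caps B=0 W=0
Move 2: W@(1,0) -> caps B=0 W=0
Move 3: B@(3,4) -> caps B=0 W=0
Move 4: W@(0,2) -> caps B=0 W=0
Move 5: B@(0,3) -> caps B=0 W=0
Move 6: W@(4,4) -> caps B=0 W=0
Move 7: B@(1,4) -> caps B=0 W=0
Move 8: W@(4,1) -> caps B=0 W=0
Move 9: B@(0,0) -> caps B=0 W=0
Move 10: W@(0,1) -> caps B=0 W=1
Move 11: B@(4,2) -> caps B=0 W=1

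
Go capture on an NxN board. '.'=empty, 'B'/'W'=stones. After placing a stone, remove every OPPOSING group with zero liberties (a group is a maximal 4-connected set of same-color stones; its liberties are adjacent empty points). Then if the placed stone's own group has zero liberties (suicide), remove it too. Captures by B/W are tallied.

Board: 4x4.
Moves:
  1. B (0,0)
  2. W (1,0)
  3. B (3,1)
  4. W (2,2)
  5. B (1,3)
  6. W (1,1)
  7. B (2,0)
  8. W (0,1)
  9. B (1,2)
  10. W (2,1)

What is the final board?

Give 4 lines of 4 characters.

Answer: .W..
WWBB
BWW.
.B..

Derivation:
Move 1: B@(0,0) -> caps B=0 W=0
Move 2: W@(1,0) -> caps B=0 W=0
Move 3: B@(3,1) -> caps B=0 W=0
Move 4: W@(2,2) -> caps B=0 W=0
Move 5: B@(1,3) -> caps B=0 W=0
Move 6: W@(1,1) -> caps B=0 W=0
Move 7: B@(2,0) -> caps B=0 W=0
Move 8: W@(0,1) -> caps B=0 W=1
Move 9: B@(1,2) -> caps B=0 W=1
Move 10: W@(2,1) -> caps B=0 W=1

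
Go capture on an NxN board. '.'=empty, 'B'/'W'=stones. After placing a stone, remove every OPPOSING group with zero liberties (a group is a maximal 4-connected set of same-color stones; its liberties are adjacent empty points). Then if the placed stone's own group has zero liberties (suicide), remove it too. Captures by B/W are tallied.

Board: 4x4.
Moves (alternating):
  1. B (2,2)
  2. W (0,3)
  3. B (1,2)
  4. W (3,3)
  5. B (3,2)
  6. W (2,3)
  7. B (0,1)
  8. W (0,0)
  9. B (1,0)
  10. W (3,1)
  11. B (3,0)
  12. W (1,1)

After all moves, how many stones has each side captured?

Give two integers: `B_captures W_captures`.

Move 1: B@(2,2) -> caps B=0 W=0
Move 2: W@(0,3) -> caps B=0 W=0
Move 3: B@(1,2) -> caps B=0 W=0
Move 4: W@(3,3) -> caps B=0 W=0
Move 5: B@(3,2) -> caps B=0 W=0
Move 6: W@(2,3) -> caps B=0 W=0
Move 7: B@(0,1) -> caps B=0 W=0
Move 8: W@(0,0) -> caps B=0 W=0
Move 9: B@(1,0) -> caps B=1 W=0
Move 10: W@(3,1) -> caps B=1 W=0
Move 11: B@(3,0) -> caps B=1 W=0
Move 12: W@(1,1) -> caps B=1 W=0

Answer: 1 0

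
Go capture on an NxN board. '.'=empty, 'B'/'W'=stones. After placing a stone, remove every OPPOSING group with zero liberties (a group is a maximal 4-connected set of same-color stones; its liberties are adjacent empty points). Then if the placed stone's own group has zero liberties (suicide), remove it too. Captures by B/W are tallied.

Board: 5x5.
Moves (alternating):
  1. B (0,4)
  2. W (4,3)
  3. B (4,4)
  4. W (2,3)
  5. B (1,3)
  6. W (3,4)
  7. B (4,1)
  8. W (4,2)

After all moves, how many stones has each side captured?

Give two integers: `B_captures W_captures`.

Answer: 0 1

Derivation:
Move 1: B@(0,4) -> caps B=0 W=0
Move 2: W@(4,3) -> caps B=0 W=0
Move 3: B@(4,4) -> caps B=0 W=0
Move 4: W@(2,3) -> caps B=0 W=0
Move 5: B@(1,3) -> caps B=0 W=0
Move 6: W@(3,4) -> caps B=0 W=1
Move 7: B@(4,1) -> caps B=0 W=1
Move 8: W@(4,2) -> caps B=0 W=1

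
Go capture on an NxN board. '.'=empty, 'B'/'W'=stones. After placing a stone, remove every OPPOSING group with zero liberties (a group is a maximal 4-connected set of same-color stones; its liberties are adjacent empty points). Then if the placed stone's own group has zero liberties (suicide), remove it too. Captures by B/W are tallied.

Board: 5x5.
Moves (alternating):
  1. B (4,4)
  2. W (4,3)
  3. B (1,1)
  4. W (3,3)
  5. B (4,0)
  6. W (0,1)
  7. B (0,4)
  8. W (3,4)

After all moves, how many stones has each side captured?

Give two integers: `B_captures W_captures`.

Move 1: B@(4,4) -> caps B=0 W=0
Move 2: W@(4,3) -> caps B=0 W=0
Move 3: B@(1,1) -> caps B=0 W=0
Move 4: W@(3,3) -> caps B=0 W=0
Move 5: B@(4,0) -> caps B=0 W=0
Move 6: W@(0,1) -> caps B=0 W=0
Move 7: B@(0,4) -> caps B=0 W=0
Move 8: W@(3,4) -> caps B=0 W=1

Answer: 0 1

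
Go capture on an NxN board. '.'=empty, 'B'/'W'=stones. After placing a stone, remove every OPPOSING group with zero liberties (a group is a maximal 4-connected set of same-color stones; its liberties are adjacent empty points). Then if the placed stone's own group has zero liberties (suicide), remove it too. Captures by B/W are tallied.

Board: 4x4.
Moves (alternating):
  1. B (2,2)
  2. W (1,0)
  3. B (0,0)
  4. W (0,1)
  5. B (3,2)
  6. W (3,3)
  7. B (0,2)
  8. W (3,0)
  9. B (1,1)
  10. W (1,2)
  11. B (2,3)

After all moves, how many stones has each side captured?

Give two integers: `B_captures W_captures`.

Answer: 1 1

Derivation:
Move 1: B@(2,2) -> caps B=0 W=0
Move 2: W@(1,0) -> caps B=0 W=0
Move 3: B@(0,0) -> caps B=0 W=0
Move 4: W@(0,1) -> caps B=0 W=1
Move 5: B@(3,2) -> caps B=0 W=1
Move 6: W@(3,3) -> caps B=0 W=1
Move 7: B@(0,2) -> caps B=0 W=1
Move 8: W@(3,0) -> caps B=0 W=1
Move 9: B@(1,1) -> caps B=0 W=1
Move 10: W@(1,2) -> caps B=0 W=1
Move 11: B@(2,3) -> caps B=1 W=1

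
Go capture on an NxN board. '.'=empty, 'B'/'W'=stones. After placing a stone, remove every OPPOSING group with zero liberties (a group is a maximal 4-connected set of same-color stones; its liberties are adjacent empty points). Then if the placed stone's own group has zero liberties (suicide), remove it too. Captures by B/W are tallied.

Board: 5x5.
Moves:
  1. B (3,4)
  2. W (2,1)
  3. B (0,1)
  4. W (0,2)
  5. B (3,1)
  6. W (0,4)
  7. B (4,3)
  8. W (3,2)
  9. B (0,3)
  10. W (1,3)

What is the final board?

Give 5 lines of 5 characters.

Move 1: B@(3,4) -> caps B=0 W=0
Move 2: W@(2,1) -> caps B=0 W=0
Move 3: B@(0,1) -> caps B=0 W=0
Move 4: W@(0,2) -> caps B=0 W=0
Move 5: B@(3,1) -> caps B=0 W=0
Move 6: W@(0,4) -> caps B=0 W=0
Move 7: B@(4,3) -> caps B=0 W=0
Move 8: W@(3,2) -> caps B=0 W=0
Move 9: B@(0,3) -> caps B=0 W=0
Move 10: W@(1,3) -> caps B=0 W=1

Answer: .BW.W
...W.
.W...
.BW.B
...B.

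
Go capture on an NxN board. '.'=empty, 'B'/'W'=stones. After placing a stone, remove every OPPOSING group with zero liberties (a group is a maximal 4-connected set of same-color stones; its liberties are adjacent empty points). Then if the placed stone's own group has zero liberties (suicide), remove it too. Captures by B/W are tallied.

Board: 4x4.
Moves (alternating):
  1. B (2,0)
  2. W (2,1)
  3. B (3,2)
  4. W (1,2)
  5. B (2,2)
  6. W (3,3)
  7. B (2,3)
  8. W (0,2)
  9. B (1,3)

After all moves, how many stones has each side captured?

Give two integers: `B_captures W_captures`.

Move 1: B@(2,0) -> caps B=0 W=0
Move 2: W@(2,1) -> caps B=0 W=0
Move 3: B@(3,2) -> caps B=0 W=0
Move 4: W@(1,2) -> caps B=0 W=0
Move 5: B@(2,2) -> caps B=0 W=0
Move 6: W@(3,3) -> caps B=0 W=0
Move 7: B@(2,3) -> caps B=1 W=0
Move 8: W@(0,2) -> caps B=1 W=0
Move 9: B@(1,3) -> caps B=1 W=0

Answer: 1 0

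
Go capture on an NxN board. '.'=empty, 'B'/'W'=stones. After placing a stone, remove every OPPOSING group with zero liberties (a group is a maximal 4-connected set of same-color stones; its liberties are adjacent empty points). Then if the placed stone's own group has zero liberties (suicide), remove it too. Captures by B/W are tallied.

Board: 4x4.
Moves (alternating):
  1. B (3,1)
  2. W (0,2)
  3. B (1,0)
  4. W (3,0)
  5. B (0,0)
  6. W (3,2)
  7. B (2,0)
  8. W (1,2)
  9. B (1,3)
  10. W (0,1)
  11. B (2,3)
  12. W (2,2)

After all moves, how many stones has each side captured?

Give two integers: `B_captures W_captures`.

Answer: 1 0

Derivation:
Move 1: B@(3,1) -> caps B=0 W=0
Move 2: W@(0,2) -> caps B=0 W=0
Move 3: B@(1,0) -> caps B=0 W=0
Move 4: W@(3,0) -> caps B=0 W=0
Move 5: B@(0,0) -> caps B=0 W=0
Move 6: W@(3,2) -> caps B=0 W=0
Move 7: B@(2,0) -> caps B=1 W=0
Move 8: W@(1,2) -> caps B=1 W=0
Move 9: B@(1,3) -> caps B=1 W=0
Move 10: W@(0,1) -> caps B=1 W=0
Move 11: B@(2,3) -> caps B=1 W=0
Move 12: W@(2,2) -> caps B=1 W=0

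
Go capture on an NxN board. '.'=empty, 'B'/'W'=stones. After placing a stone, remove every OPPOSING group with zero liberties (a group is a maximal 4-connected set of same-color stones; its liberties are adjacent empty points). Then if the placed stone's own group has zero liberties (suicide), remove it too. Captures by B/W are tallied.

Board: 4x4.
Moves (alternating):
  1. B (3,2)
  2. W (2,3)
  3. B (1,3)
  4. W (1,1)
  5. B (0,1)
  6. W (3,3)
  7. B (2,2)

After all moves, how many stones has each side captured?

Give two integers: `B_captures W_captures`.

Move 1: B@(3,2) -> caps B=0 W=0
Move 2: W@(2,3) -> caps B=0 W=0
Move 3: B@(1,3) -> caps B=0 W=0
Move 4: W@(1,1) -> caps B=0 W=0
Move 5: B@(0,1) -> caps B=0 W=0
Move 6: W@(3,3) -> caps B=0 W=0
Move 7: B@(2,2) -> caps B=2 W=0

Answer: 2 0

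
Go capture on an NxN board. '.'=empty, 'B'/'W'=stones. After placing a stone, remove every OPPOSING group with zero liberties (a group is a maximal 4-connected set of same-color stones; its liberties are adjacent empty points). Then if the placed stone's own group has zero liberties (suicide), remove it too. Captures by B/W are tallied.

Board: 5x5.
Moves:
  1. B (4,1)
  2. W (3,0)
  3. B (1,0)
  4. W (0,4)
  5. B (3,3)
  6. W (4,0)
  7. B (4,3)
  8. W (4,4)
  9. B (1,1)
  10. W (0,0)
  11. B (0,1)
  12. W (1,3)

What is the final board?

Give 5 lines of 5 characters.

Move 1: B@(4,1) -> caps B=0 W=0
Move 2: W@(3,0) -> caps B=0 W=0
Move 3: B@(1,0) -> caps B=0 W=0
Move 4: W@(0,4) -> caps B=0 W=0
Move 5: B@(3,3) -> caps B=0 W=0
Move 6: W@(4,0) -> caps B=0 W=0
Move 7: B@(4,3) -> caps B=0 W=0
Move 8: W@(4,4) -> caps B=0 W=0
Move 9: B@(1,1) -> caps B=0 W=0
Move 10: W@(0,0) -> caps B=0 W=0
Move 11: B@(0,1) -> caps B=1 W=0
Move 12: W@(1,3) -> caps B=1 W=0

Answer: .B..W
BB.W.
.....
W..B.
WB.BW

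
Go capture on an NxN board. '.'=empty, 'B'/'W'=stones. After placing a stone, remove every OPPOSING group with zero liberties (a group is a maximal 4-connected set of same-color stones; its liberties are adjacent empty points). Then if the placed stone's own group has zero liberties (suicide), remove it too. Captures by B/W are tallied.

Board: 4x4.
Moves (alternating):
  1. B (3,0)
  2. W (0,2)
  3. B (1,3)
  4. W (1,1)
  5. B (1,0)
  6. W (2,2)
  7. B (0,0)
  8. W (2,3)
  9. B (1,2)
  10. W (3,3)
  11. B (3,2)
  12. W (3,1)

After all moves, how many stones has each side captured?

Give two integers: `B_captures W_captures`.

Answer: 0 1

Derivation:
Move 1: B@(3,0) -> caps B=0 W=0
Move 2: W@(0,2) -> caps B=0 W=0
Move 3: B@(1,3) -> caps B=0 W=0
Move 4: W@(1,1) -> caps B=0 W=0
Move 5: B@(1,0) -> caps B=0 W=0
Move 6: W@(2,2) -> caps B=0 W=0
Move 7: B@(0,0) -> caps B=0 W=0
Move 8: W@(2,3) -> caps B=0 W=0
Move 9: B@(1,2) -> caps B=0 W=0
Move 10: W@(3,3) -> caps B=0 W=0
Move 11: B@(3,2) -> caps B=0 W=0
Move 12: W@(3,1) -> caps B=0 W=1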